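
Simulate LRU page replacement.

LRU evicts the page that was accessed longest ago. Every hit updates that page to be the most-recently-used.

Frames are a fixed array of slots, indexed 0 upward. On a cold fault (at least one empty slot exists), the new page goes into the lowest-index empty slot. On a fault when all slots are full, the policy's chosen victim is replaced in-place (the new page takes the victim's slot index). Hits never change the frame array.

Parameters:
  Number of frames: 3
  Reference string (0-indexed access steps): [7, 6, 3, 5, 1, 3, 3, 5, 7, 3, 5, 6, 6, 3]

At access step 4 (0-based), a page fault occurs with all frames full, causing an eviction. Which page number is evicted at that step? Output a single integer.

Step 0: ref 7 -> FAULT, frames=[7,-,-]
Step 1: ref 6 -> FAULT, frames=[7,6,-]
Step 2: ref 3 -> FAULT, frames=[7,6,3]
Step 3: ref 5 -> FAULT, evict 7, frames=[5,6,3]
Step 4: ref 1 -> FAULT, evict 6, frames=[5,1,3]
At step 4: evicted page 6

Answer: 6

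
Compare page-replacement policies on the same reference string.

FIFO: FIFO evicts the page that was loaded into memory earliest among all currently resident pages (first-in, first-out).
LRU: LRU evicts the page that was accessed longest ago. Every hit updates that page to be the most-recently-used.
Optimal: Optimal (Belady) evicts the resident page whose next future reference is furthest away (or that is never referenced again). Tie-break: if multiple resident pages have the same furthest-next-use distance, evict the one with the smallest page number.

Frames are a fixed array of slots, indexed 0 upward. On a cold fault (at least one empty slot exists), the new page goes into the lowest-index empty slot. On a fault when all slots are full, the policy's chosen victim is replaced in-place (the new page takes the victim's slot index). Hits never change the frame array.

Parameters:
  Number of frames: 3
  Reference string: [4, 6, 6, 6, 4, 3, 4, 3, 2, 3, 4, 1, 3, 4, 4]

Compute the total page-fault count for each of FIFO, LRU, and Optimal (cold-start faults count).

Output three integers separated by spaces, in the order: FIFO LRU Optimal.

--- FIFO ---
  step 0: ref 4 -> FAULT, frames=[4,-,-] (faults so far: 1)
  step 1: ref 6 -> FAULT, frames=[4,6,-] (faults so far: 2)
  step 2: ref 6 -> HIT, frames=[4,6,-] (faults so far: 2)
  step 3: ref 6 -> HIT, frames=[4,6,-] (faults so far: 2)
  step 4: ref 4 -> HIT, frames=[4,6,-] (faults so far: 2)
  step 5: ref 3 -> FAULT, frames=[4,6,3] (faults so far: 3)
  step 6: ref 4 -> HIT, frames=[4,6,3] (faults so far: 3)
  step 7: ref 3 -> HIT, frames=[4,6,3] (faults so far: 3)
  step 8: ref 2 -> FAULT, evict 4, frames=[2,6,3] (faults so far: 4)
  step 9: ref 3 -> HIT, frames=[2,6,3] (faults so far: 4)
  step 10: ref 4 -> FAULT, evict 6, frames=[2,4,3] (faults so far: 5)
  step 11: ref 1 -> FAULT, evict 3, frames=[2,4,1] (faults so far: 6)
  step 12: ref 3 -> FAULT, evict 2, frames=[3,4,1] (faults so far: 7)
  step 13: ref 4 -> HIT, frames=[3,4,1] (faults so far: 7)
  step 14: ref 4 -> HIT, frames=[3,4,1] (faults so far: 7)
  FIFO total faults: 7
--- LRU ---
  step 0: ref 4 -> FAULT, frames=[4,-,-] (faults so far: 1)
  step 1: ref 6 -> FAULT, frames=[4,6,-] (faults so far: 2)
  step 2: ref 6 -> HIT, frames=[4,6,-] (faults so far: 2)
  step 3: ref 6 -> HIT, frames=[4,6,-] (faults so far: 2)
  step 4: ref 4 -> HIT, frames=[4,6,-] (faults so far: 2)
  step 5: ref 3 -> FAULT, frames=[4,6,3] (faults so far: 3)
  step 6: ref 4 -> HIT, frames=[4,6,3] (faults so far: 3)
  step 7: ref 3 -> HIT, frames=[4,6,3] (faults so far: 3)
  step 8: ref 2 -> FAULT, evict 6, frames=[4,2,3] (faults so far: 4)
  step 9: ref 3 -> HIT, frames=[4,2,3] (faults so far: 4)
  step 10: ref 4 -> HIT, frames=[4,2,3] (faults so far: 4)
  step 11: ref 1 -> FAULT, evict 2, frames=[4,1,3] (faults so far: 5)
  step 12: ref 3 -> HIT, frames=[4,1,3] (faults so far: 5)
  step 13: ref 4 -> HIT, frames=[4,1,3] (faults so far: 5)
  step 14: ref 4 -> HIT, frames=[4,1,3] (faults so far: 5)
  LRU total faults: 5
--- Optimal ---
  step 0: ref 4 -> FAULT, frames=[4,-,-] (faults so far: 1)
  step 1: ref 6 -> FAULT, frames=[4,6,-] (faults so far: 2)
  step 2: ref 6 -> HIT, frames=[4,6,-] (faults so far: 2)
  step 3: ref 6 -> HIT, frames=[4,6,-] (faults so far: 2)
  step 4: ref 4 -> HIT, frames=[4,6,-] (faults so far: 2)
  step 5: ref 3 -> FAULT, frames=[4,6,3] (faults so far: 3)
  step 6: ref 4 -> HIT, frames=[4,6,3] (faults so far: 3)
  step 7: ref 3 -> HIT, frames=[4,6,3] (faults so far: 3)
  step 8: ref 2 -> FAULT, evict 6, frames=[4,2,3] (faults so far: 4)
  step 9: ref 3 -> HIT, frames=[4,2,3] (faults so far: 4)
  step 10: ref 4 -> HIT, frames=[4,2,3] (faults so far: 4)
  step 11: ref 1 -> FAULT, evict 2, frames=[4,1,3] (faults so far: 5)
  step 12: ref 3 -> HIT, frames=[4,1,3] (faults so far: 5)
  step 13: ref 4 -> HIT, frames=[4,1,3] (faults so far: 5)
  step 14: ref 4 -> HIT, frames=[4,1,3] (faults so far: 5)
  Optimal total faults: 5

Answer: 7 5 5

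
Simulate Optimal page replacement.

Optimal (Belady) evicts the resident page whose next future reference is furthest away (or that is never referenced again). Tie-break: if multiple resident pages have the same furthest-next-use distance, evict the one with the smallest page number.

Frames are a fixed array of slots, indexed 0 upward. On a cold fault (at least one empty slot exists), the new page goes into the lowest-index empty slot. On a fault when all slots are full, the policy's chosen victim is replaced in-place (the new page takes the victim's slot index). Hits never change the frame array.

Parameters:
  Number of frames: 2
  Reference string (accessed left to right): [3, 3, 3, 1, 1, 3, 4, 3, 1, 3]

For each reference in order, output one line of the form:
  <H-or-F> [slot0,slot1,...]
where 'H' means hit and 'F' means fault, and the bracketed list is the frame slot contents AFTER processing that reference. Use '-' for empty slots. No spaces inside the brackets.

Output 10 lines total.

F [3,-]
H [3,-]
H [3,-]
F [3,1]
H [3,1]
H [3,1]
F [3,4]
H [3,4]
F [3,1]
H [3,1]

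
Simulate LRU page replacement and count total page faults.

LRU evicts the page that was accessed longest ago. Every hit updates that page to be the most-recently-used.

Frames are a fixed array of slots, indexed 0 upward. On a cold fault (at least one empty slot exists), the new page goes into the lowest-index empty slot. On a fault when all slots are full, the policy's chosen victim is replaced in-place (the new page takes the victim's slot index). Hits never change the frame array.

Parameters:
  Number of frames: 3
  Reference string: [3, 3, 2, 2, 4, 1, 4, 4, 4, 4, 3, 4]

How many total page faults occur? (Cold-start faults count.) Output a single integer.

Answer: 5

Derivation:
Step 0: ref 3 → FAULT, frames=[3,-,-]
Step 1: ref 3 → HIT, frames=[3,-,-]
Step 2: ref 2 → FAULT, frames=[3,2,-]
Step 3: ref 2 → HIT, frames=[3,2,-]
Step 4: ref 4 → FAULT, frames=[3,2,4]
Step 5: ref 1 → FAULT (evict 3), frames=[1,2,4]
Step 6: ref 4 → HIT, frames=[1,2,4]
Step 7: ref 4 → HIT, frames=[1,2,4]
Step 8: ref 4 → HIT, frames=[1,2,4]
Step 9: ref 4 → HIT, frames=[1,2,4]
Step 10: ref 3 → FAULT (evict 2), frames=[1,3,4]
Step 11: ref 4 → HIT, frames=[1,3,4]
Total faults: 5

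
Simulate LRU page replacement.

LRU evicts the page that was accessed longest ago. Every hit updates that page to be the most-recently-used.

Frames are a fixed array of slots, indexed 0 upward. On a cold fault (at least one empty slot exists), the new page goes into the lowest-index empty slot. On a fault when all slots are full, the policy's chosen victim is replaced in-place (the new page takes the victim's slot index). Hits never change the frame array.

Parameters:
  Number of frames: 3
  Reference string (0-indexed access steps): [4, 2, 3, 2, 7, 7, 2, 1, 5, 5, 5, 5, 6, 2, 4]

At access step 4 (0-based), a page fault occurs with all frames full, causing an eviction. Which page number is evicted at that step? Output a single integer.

Answer: 4

Derivation:
Step 0: ref 4 -> FAULT, frames=[4,-,-]
Step 1: ref 2 -> FAULT, frames=[4,2,-]
Step 2: ref 3 -> FAULT, frames=[4,2,3]
Step 3: ref 2 -> HIT, frames=[4,2,3]
Step 4: ref 7 -> FAULT, evict 4, frames=[7,2,3]
At step 4: evicted page 4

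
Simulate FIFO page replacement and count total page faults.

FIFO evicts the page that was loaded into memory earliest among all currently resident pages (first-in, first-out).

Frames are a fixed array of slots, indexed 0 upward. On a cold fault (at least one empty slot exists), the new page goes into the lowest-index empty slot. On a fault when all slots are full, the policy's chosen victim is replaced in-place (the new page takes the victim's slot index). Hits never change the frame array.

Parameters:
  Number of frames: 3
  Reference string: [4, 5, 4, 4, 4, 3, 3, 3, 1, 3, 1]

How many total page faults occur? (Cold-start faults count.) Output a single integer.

Step 0: ref 4 → FAULT, frames=[4,-,-]
Step 1: ref 5 → FAULT, frames=[4,5,-]
Step 2: ref 4 → HIT, frames=[4,5,-]
Step 3: ref 4 → HIT, frames=[4,5,-]
Step 4: ref 4 → HIT, frames=[4,5,-]
Step 5: ref 3 → FAULT, frames=[4,5,3]
Step 6: ref 3 → HIT, frames=[4,5,3]
Step 7: ref 3 → HIT, frames=[4,5,3]
Step 8: ref 1 → FAULT (evict 4), frames=[1,5,3]
Step 9: ref 3 → HIT, frames=[1,5,3]
Step 10: ref 1 → HIT, frames=[1,5,3]
Total faults: 4

Answer: 4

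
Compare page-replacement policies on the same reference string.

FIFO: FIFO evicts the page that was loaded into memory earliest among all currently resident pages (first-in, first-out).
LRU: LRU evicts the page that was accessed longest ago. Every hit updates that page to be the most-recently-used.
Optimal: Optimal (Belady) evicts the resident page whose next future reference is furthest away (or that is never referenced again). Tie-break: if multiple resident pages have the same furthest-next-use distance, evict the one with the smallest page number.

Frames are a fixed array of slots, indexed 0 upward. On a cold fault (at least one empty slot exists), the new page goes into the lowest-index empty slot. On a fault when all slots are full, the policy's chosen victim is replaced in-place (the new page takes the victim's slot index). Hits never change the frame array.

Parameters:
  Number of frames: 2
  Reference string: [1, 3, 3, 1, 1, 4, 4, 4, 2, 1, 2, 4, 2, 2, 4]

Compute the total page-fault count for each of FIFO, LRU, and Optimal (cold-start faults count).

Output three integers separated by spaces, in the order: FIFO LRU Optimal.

--- FIFO ---
  step 0: ref 1 -> FAULT, frames=[1,-] (faults so far: 1)
  step 1: ref 3 -> FAULT, frames=[1,3] (faults so far: 2)
  step 2: ref 3 -> HIT, frames=[1,3] (faults so far: 2)
  step 3: ref 1 -> HIT, frames=[1,3] (faults so far: 2)
  step 4: ref 1 -> HIT, frames=[1,3] (faults so far: 2)
  step 5: ref 4 -> FAULT, evict 1, frames=[4,3] (faults so far: 3)
  step 6: ref 4 -> HIT, frames=[4,3] (faults so far: 3)
  step 7: ref 4 -> HIT, frames=[4,3] (faults so far: 3)
  step 8: ref 2 -> FAULT, evict 3, frames=[4,2] (faults so far: 4)
  step 9: ref 1 -> FAULT, evict 4, frames=[1,2] (faults so far: 5)
  step 10: ref 2 -> HIT, frames=[1,2] (faults so far: 5)
  step 11: ref 4 -> FAULT, evict 2, frames=[1,4] (faults so far: 6)
  step 12: ref 2 -> FAULT, evict 1, frames=[2,4] (faults so far: 7)
  step 13: ref 2 -> HIT, frames=[2,4] (faults so far: 7)
  step 14: ref 4 -> HIT, frames=[2,4] (faults so far: 7)
  FIFO total faults: 7
--- LRU ---
  step 0: ref 1 -> FAULT, frames=[1,-] (faults so far: 1)
  step 1: ref 3 -> FAULT, frames=[1,3] (faults so far: 2)
  step 2: ref 3 -> HIT, frames=[1,3] (faults so far: 2)
  step 3: ref 1 -> HIT, frames=[1,3] (faults so far: 2)
  step 4: ref 1 -> HIT, frames=[1,3] (faults so far: 2)
  step 5: ref 4 -> FAULT, evict 3, frames=[1,4] (faults so far: 3)
  step 6: ref 4 -> HIT, frames=[1,4] (faults so far: 3)
  step 7: ref 4 -> HIT, frames=[1,4] (faults so far: 3)
  step 8: ref 2 -> FAULT, evict 1, frames=[2,4] (faults so far: 4)
  step 9: ref 1 -> FAULT, evict 4, frames=[2,1] (faults so far: 5)
  step 10: ref 2 -> HIT, frames=[2,1] (faults so far: 5)
  step 11: ref 4 -> FAULT, evict 1, frames=[2,4] (faults so far: 6)
  step 12: ref 2 -> HIT, frames=[2,4] (faults so far: 6)
  step 13: ref 2 -> HIT, frames=[2,4] (faults so far: 6)
  step 14: ref 4 -> HIT, frames=[2,4] (faults so far: 6)
  LRU total faults: 6
--- Optimal ---
  step 0: ref 1 -> FAULT, frames=[1,-] (faults so far: 1)
  step 1: ref 3 -> FAULT, frames=[1,3] (faults so far: 2)
  step 2: ref 3 -> HIT, frames=[1,3] (faults so far: 2)
  step 3: ref 1 -> HIT, frames=[1,3] (faults so far: 2)
  step 4: ref 1 -> HIT, frames=[1,3] (faults so far: 2)
  step 5: ref 4 -> FAULT, evict 3, frames=[1,4] (faults so far: 3)
  step 6: ref 4 -> HIT, frames=[1,4] (faults so far: 3)
  step 7: ref 4 -> HIT, frames=[1,4] (faults so far: 3)
  step 8: ref 2 -> FAULT, evict 4, frames=[1,2] (faults so far: 4)
  step 9: ref 1 -> HIT, frames=[1,2] (faults so far: 4)
  step 10: ref 2 -> HIT, frames=[1,2] (faults so far: 4)
  step 11: ref 4 -> FAULT, evict 1, frames=[4,2] (faults so far: 5)
  step 12: ref 2 -> HIT, frames=[4,2] (faults so far: 5)
  step 13: ref 2 -> HIT, frames=[4,2] (faults so far: 5)
  step 14: ref 4 -> HIT, frames=[4,2] (faults so far: 5)
  Optimal total faults: 5

Answer: 7 6 5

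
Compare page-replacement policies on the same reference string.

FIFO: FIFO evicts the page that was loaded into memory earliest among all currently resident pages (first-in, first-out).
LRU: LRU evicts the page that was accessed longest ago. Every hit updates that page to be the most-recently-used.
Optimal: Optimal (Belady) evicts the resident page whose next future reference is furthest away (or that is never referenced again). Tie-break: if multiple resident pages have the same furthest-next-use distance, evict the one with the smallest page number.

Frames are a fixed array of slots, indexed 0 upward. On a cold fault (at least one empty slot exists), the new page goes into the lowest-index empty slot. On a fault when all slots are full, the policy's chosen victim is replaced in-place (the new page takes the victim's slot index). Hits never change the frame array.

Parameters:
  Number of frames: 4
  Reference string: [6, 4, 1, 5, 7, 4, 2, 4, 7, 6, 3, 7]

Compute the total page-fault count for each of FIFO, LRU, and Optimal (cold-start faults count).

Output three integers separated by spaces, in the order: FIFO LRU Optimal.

--- FIFO ---
  step 0: ref 6 -> FAULT, frames=[6,-,-,-] (faults so far: 1)
  step 1: ref 4 -> FAULT, frames=[6,4,-,-] (faults so far: 2)
  step 2: ref 1 -> FAULT, frames=[6,4,1,-] (faults so far: 3)
  step 3: ref 5 -> FAULT, frames=[6,4,1,5] (faults so far: 4)
  step 4: ref 7 -> FAULT, evict 6, frames=[7,4,1,5] (faults so far: 5)
  step 5: ref 4 -> HIT, frames=[7,4,1,5] (faults so far: 5)
  step 6: ref 2 -> FAULT, evict 4, frames=[7,2,1,5] (faults so far: 6)
  step 7: ref 4 -> FAULT, evict 1, frames=[7,2,4,5] (faults so far: 7)
  step 8: ref 7 -> HIT, frames=[7,2,4,5] (faults so far: 7)
  step 9: ref 6 -> FAULT, evict 5, frames=[7,2,4,6] (faults so far: 8)
  step 10: ref 3 -> FAULT, evict 7, frames=[3,2,4,6] (faults so far: 9)
  step 11: ref 7 -> FAULT, evict 2, frames=[3,7,4,6] (faults so far: 10)
  FIFO total faults: 10
--- LRU ---
  step 0: ref 6 -> FAULT, frames=[6,-,-,-] (faults so far: 1)
  step 1: ref 4 -> FAULT, frames=[6,4,-,-] (faults so far: 2)
  step 2: ref 1 -> FAULT, frames=[6,4,1,-] (faults so far: 3)
  step 3: ref 5 -> FAULT, frames=[6,4,1,5] (faults so far: 4)
  step 4: ref 7 -> FAULT, evict 6, frames=[7,4,1,5] (faults so far: 5)
  step 5: ref 4 -> HIT, frames=[7,4,1,5] (faults so far: 5)
  step 6: ref 2 -> FAULT, evict 1, frames=[7,4,2,5] (faults so far: 6)
  step 7: ref 4 -> HIT, frames=[7,4,2,5] (faults so far: 6)
  step 8: ref 7 -> HIT, frames=[7,4,2,5] (faults so far: 6)
  step 9: ref 6 -> FAULT, evict 5, frames=[7,4,2,6] (faults so far: 7)
  step 10: ref 3 -> FAULT, evict 2, frames=[7,4,3,6] (faults so far: 8)
  step 11: ref 7 -> HIT, frames=[7,4,3,6] (faults so far: 8)
  LRU total faults: 8
--- Optimal ---
  step 0: ref 6 -> FAULT, frames=[6,-,-,-] (faults so far: 1)
  step 1: ref 4 -> FAULT, frames=[6,4,-,-] (faults so far: 2)
  step 2: ref 1 -> FAULT, frames=[6,4,1,-] (faults so far: 3)
  step 3: ref 5 -> FAULT, frames=[6,4,1,5] (faults so far: 4)
  step 4: ref 7 -> FAULT, evict 1, frames=[6,4,7,5] (faults so far: 5)
  step 5: ref 4 -> HIT, frames=[6,4,7,5] (faults so far: 5)
  step 6: ref 2 -> FAULT, evict 5, frames=[6,4,7,2] (faults so far: 6)
  step 7: ref 4 -> HIT, frames=[6,4,7,2] (faults so far: 6)
  step 8: ref 7 -> HIT, frames=[6,4,7,2] (faults so far: 6)
  step 9: ref 6 -> HIT, frames=[6,4,7,2] (faults so far: 6)
  step 10: ref 3 -> FAULT, evict 2, frames=[6,4,7,3] (faults so far: 7)
  step 11: ref 7 -> HIT, frames=[6,4,7,3] (faults so far: 7)
  Optimal total faults: 7

Answer: 10 8 7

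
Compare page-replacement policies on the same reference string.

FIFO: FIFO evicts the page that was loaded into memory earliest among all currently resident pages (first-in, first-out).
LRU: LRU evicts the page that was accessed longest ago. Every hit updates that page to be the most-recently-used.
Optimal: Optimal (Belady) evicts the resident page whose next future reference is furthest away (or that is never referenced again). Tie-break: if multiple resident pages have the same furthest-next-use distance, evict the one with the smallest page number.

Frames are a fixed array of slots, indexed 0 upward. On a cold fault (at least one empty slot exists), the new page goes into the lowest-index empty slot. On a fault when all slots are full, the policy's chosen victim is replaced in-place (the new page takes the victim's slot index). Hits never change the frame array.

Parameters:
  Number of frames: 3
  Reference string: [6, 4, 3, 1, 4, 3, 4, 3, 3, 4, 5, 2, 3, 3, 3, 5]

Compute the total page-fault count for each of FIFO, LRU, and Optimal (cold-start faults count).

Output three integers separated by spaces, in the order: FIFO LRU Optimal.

--- FIFO ---
  step 0: ref 6 -> FAULT, frames=[6,-,-] (faults so far: 1)
  step 1: ref 4 -> FAULT, frames=[6,4,-] (faults so far: 2)
  step 2: ref 3 -> FAULT, frames=[6,4,3] (faults so far: 3)
  step 3: ref 1 -> FAULT, evict 6, frames=[1,4,3] (faults so far: 4)
  step 4: ref 4 -> HIT, frames=[1,4,3] (faults so far: 4)
  step 5: ref 3 -> HIT, frames=[1,4,3] (faults so far: 4)
  step 6: ref 4 -> HIT, frames=[1,4,3] (faults so far: 4)
  step 7: ref 3 -> HIT, frames=[1,4,3] (faults so far: 4)
  step 8: ref 3 -> HIT, frames=[1,4,3] (faults so far: 4)
  step 9: ref 4 -> HIT, frames=[1,4,3] (faults so far: 4)
  step 10: ref 5 -> FAULT, evict 4, frames=[1,5,3] (faults so far: 5)
  step 11: ref 2 -> FAULT, evict 3, frames=[1,5,2] (faults so far: 6)
  step 12: ref 3 -> FAULT, evict 1, frames=[3,5,2] (faults so far: 7)
  step 13: ref 3 -> HIT, frames=[3,5,2] (faults so far: 7)
  step 14: ref 3 -> HIT, frames=[3,5,2] (faults so far: 7)
  step 15: ref 5 -> HIT, frames=[3,5,2] (faults so far: 7)
  FIFO total faults: 7
--- LRU ---
  step 0: ref 6 -> FAULT, frames=[6,-,-] (faults so far: 1)
  step 1: ref 4 -> FAULT, frames=[6,4,-] (faults so far: 2)
  step 2: ref 3 -> FAULT, frames=[6,4,3] (faults so far: 3)
  step 3: ref 1 -> FAULT, evict 6, frames=[1,4,3] (faults so far: 4)
  step 4: ref 4 -> HIT, frames=[1,4,3] (faults so far: 4)
  step 5: ref 3 -> HIT, frames=[1,4,3] (faults so far: 4)
  step 6: ref 4 -> HIT, frames=[1,4,3] (faults so far: 4)
  step 7: ref 3 -> HIT, frames=[1,4,3] (faults so far: 4)
  step 8: ref 3 -> HIT, frames=[1,4,3] (faults so far: 4)
  step 9: ref 4 -> HIT, frames=[1,4,3] (faults so far: 4)
  step 10: ref 5 -> FAULT, evict 1, frames=[5,4,3] (faults so far: 5)
  step 11: ref 2 -> FAULT, evict 3, frames=[5,4,2] (faults so far: 6)
  step 12: ref 3 -> FAULT, evict 4, frames=[5,3,2] (faults so far: 7)
  step 13: ref 3 -> HIT, frames=[5,3,2] (faults so far: 7)
  step 14: ref 3 -> HIT, frames=[5,3,2] (faults so far: 7)
  step 15: ref 5 -> HIT, frames=[5,3,2] (faults so far: 7)
  LRU total faults: 7
--- Optimal ---
  step 0: ref 6 -> FAULT, frames=[6,-,-] (faults so far: 1)
  step 1: ref 4 -> FAULT, frames=[6,4,-] (faults so far: 2)
  step 2: ref 3 -> FAULT, frames=[6,4,3] (faults so far: 3)
  step 3: ref 1 -> FAULT, evict 6, frames=[1,4,3] (faults so far: 4)
  step 4: ref 4 -> HIT, frames=[1,4,3] (faults so far: 4)
  step 5: ref 3 -> HIT, frames=[1,4,3] (faults so far: 4)
  step 6: ref 4 -> HIT, frames=[1,4,3] (faults so far: 4)
  step 7: ref 3 -> HIT, frames=[1,4,3] (faults so far: 4)
  step 8: ref 3 -> HIT, frames=[1,4,3] (faults so far: 4)
  step 9: ref 4 -> HIT, frames=[1,4,3] (faults so far: 4)
  step 10: ref 5 -> FAULT, evict 1, frames=[5,4,3] (faults so far: 5)
  step 11: ref 2 -> FAULT, evict 4, frames=[5,2,3] (faults so far: 6)
  step 12: ref 3 -> HIT, frames=[5,2,3] (faults so far: 6)
  step 13: ref 3 -> HIT, frames=[5,2,3] (faults so far: 6)
  step 14: ref 3 -> HIT, frames=[5,2,3] (faults so far: 6)
  step 15: ref 5 -> HIT, frames=[5,2,3] (faults so far: 6)
  Optimal total faults: 6

Answer: 7 7 6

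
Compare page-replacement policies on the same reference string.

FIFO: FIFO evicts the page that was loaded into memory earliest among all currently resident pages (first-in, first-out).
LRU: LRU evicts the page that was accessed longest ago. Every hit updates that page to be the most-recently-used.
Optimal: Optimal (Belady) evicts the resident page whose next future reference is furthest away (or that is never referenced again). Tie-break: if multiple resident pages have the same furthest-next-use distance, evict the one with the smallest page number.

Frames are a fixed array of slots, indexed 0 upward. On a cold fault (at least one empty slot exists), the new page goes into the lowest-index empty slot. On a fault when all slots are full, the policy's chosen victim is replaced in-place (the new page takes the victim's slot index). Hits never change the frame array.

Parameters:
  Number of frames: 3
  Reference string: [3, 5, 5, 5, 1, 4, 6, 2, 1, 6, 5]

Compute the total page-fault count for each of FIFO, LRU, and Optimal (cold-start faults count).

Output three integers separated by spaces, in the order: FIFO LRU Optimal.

Answer: 8 8 7

Derivation:
--- FIFO ---
  step 0: ref 3 -> FAULT, frames=[3,-,-] (faults so far: 1)
  step 1: ref 5 -> FAULT, frames=[3,5,-] (faults so far: 2)
  step 2: ref 5 -> HIT, frames=[3,5,-] (faults so far: 2)
  step 3: ref 5 -> HIT, frames=[3,5,-] (faults so far: 2)
  step 4: ref 1 -> FAULT, frames=[3,5,1] (faults so far: 3)
  step 5: ref 4 -> FAULT, evict 3, frames=[4,5,1] (faults so far: 4)
  step 6: ref 6 -> FAULT, evict 5, frames=[4,6,1] (faults so far: 5)
  step 7: ref 2 -> FAULT, evict 1, frames=[4,6,2] (faults so far: 6)
  step 8: ref 1 -> FAULT, evict 4, frames=[1,6,2] (faults so far: 7)
  step 9: ref 6 -> HIT, frames=[1,6,2] (faults so far: 7)
  step 10: ref 5 -> FAULT, evict 6, frames=[1,5,2] (faults so far: 8)
  FIFO total faults: 8
--- LRU ---
  step 0: ref 3 -> FAULT, frames=[3,-,-] (faults so far: 1)
  step 1: ref 5 -> FAULT, frames=[3,5,-] (faults so far: 2)
  step 2: ref 5 -> HIT, frames=[3,5,-] (faults so far: 2)
  step 3: ref 5 -> HIT, frames=[3,5,-] (faults so far: 2)
  step 4: ref 1 -> FAULT, frames=[3,5,1] (faults so far: 3)
  step 5: ref 4 -> FAULT, evict 3, frames=[4,5,1] (faults so far: 4)
  step 6: ref 6 -> FAULT, evict 5, frames=[4,6,1] (faults so far: 5)
  step 7: ref 2 -> FAULT, evict 1, frames=[4,6,2] (faults so far: 6)
  step 8: ref 1 -> FAULT, evict 4, frames=[1,6,2] (faults so far: 7)
  step 9: ref 6 -> HIT, frames=[1,6,2] (faults so far: 7)
  step 10: ref 5 -> FAULT, evict 2, frames=[1,6,5] (faults so far: 8)
  LRU total faults: 8
--- Optimal ---
  step 0: ref 3 -> FAULT, frames=[3,-,-] (faults so far: 1)
  step 1: ref 5 -> FAULT, frames=[3,5,-] (faults so far: 2)
  step 2: ref 5 -> HIT, frames=[3,5,-] (faults so far: 2)
  step 3: ref 5 -> HIT, frames=[3,5,-] (faults so far: 2)
  step 4: ref 1 -> FAULT, frames=[3,5,1] (faults so far: 3)
  step 5: ref 4 -> FAULT, evict 3, frames=[4,5,1] (faults so far: 4)
  step 6: ref 6 -> FAULT, evict 4, frames=[6,5,1] (faults so far: 5)
  step 7: ref 2 -> FAULT, evict 5, frames=[6,2,1] (faults so far: 6)
  step 8: ref 1 -> HIT, frames=[6,2,1] (faults so far: 6)
  step 9: ref 6 -> HIT, frames=[6,2,1] (faults so far: 6)
  step 10: ref 5 -> FAULT, evict 1, frames=[6,2,5] (faults so far: 7)
  Optimal total faults: 7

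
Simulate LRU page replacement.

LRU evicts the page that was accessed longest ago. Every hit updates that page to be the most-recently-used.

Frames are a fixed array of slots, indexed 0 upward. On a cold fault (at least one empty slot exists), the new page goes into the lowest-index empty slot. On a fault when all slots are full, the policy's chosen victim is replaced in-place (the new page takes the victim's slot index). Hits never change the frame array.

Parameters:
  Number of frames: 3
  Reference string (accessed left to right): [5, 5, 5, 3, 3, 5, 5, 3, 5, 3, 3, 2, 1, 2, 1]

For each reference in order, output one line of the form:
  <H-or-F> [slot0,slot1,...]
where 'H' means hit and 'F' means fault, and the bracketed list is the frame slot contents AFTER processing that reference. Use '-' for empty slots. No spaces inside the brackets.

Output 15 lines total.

F [5,-,-]
H [5,-,-]
H [5,-,-]
F [5,3,-]
H [5,3,-]
H [5,3,-]
H [5,3,-]
H [5,3,-]
H [5,3,-]
H [5,3,-]
H [5,3,-]
F [5,3,2]
F [1,3,2]
H [1,3,2]
H [1,3,2]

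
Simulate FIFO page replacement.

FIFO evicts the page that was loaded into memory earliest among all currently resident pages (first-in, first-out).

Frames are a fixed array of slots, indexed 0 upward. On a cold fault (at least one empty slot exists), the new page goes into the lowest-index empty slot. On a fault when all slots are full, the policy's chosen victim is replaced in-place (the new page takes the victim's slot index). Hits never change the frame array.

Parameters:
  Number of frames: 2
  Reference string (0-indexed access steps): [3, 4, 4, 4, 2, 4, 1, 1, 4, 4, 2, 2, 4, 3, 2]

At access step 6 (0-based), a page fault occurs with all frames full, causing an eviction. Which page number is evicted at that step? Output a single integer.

Answer: 4

Derivation:
Step 0: ref 3 -> FAULT, frames=[3,-]
Step 1: ref 4 -> FAULT, frames=[3,4]
Step 2: ref 4 -> HIT, frames=[3,4]
Step 3: ref 4 -> HIT, frames=[3,4]
Step 4: ref 2 -> FAULT, evict 3, frames=[2,4]
Step 5: ref 4 -> HIT, frames=[2,4]
Step 6: ref 1 -> FAULT, evict 4, frames=[2,1]
At step 6: evicted page 4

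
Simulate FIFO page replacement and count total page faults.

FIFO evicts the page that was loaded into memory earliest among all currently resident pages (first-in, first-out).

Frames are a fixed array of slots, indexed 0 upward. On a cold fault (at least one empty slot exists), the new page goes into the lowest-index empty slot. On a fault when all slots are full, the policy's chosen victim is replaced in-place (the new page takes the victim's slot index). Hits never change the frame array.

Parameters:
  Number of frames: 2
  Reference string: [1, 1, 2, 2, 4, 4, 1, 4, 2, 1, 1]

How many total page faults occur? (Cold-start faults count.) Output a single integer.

Step 0: ref 1 → FAULT, frames=[1,-]
Step 1: ref 1 → HIT, frames=[1,-]
Step 2: ref 2 → FAULT, frames=[1,2]
Step 3: ref 2 → HIT, frames=[1,2]
Step 4: ref 4 → FAULT (evict 1), frames=[4,2]
Step 5: ref 4 → HIT, frames=[4,2]
Step 6: ref 1 → FAULT (evict 2), frames=[4,1]
Step 7: ref 4 → HIT, frames=[4,1]
Step 8: ref 2 → FAULT (evict 4), frames=[2,1]
Step 9: ref 1 → HIT, frames=[2,1]
Step 10: ref 1 → HIT, frames=[2,1]
Total faults: 5

Answer: 5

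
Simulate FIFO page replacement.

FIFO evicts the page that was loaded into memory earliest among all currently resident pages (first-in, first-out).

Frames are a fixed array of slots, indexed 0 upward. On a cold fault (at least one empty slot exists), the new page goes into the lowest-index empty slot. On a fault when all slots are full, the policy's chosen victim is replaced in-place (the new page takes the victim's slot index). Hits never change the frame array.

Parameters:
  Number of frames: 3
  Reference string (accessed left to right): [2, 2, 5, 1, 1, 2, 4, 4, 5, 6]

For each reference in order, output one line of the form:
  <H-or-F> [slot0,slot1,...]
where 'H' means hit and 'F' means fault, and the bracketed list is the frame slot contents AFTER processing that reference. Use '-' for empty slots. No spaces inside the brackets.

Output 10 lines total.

F [2,-,-]
H [2,-,-]
F [2,5,-]
F [2,5,1]
H [2,5,1]
H [2,5,1]
F [4,5,1]
H [4,5,1]
H [4,5,1]
F [4,6,1]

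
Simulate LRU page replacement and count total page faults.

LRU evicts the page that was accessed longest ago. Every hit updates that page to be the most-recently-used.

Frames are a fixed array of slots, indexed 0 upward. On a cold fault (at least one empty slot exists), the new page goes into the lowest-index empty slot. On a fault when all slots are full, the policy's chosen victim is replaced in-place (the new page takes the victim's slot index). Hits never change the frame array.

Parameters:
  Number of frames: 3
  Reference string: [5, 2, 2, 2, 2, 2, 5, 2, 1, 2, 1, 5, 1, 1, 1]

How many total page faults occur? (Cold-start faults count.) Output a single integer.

Answer: 3

Derivation:
Step 0: ref 5 → FAULT, frames=[5,-,-]
Step 1: ref 2 → FAULT, frames=[5,2,-]
Step 2: ref 2 → HIT, frames=[5,2,-]
Step 3: ref 2 → HIT, frames=[5,2,-]
Step 4: ref 2 → HIT, frames=[5,2,-]
Step 5: ref 2 → HIT, frames=[5,2,-]
Step 6: ref 5 → HIT, frames=[5,2,-]
Step 7: ref 2 → HIT, frames=[5,2,-]
Step 8: ref 1 → FAULT, frames=[5,2,1]
Step 9: ref 2 → HIT, frames=[5,2,1]
Step 10: ref 1 → HIT, frames=[5,2,1]
Step 11: ref 5 → HIT, frames=[5,2,1]
Step 12: ref 1 → HIT, frames=[5,2,1]
Step 13: ref 1 → HIT, frames=[5,2,1]
Step 14: ref 1 → HIT, frames=[5,2,1]
Total faults: 3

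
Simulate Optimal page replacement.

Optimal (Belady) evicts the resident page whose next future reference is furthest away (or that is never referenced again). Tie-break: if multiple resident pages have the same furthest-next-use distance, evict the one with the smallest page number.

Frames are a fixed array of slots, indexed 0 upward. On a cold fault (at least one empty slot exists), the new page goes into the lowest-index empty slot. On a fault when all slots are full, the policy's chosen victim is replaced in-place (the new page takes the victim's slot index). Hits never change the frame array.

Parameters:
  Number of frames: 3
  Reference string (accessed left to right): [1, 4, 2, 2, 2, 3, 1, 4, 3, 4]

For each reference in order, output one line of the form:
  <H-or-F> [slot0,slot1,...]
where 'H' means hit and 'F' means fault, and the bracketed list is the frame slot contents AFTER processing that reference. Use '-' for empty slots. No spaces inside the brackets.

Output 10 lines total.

F [1,-,-]
F [1,4,-]
F [1,4,2]
H [1,4,2]
H [1,4,2]
F [1,4,3]
H [1,4,3]
H [1,4,3]
H [1,4,3]
H [1,4,3]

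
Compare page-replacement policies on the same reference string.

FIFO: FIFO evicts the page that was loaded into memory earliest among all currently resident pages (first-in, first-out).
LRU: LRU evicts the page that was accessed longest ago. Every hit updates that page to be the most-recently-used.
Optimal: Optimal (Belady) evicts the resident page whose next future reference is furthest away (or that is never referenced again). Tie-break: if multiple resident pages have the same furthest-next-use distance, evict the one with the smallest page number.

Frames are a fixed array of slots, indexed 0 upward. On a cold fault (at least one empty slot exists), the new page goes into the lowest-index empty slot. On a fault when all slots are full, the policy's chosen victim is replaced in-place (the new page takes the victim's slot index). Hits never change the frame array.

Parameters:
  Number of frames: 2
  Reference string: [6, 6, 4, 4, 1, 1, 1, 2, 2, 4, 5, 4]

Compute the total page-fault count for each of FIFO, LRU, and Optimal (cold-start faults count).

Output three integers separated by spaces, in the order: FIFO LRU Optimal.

--- FIFO ---
  step 0: ref 6 -> FAULT, frames=[6,-] (faults so far: 1)
  step 1: ref 6 -> HIT, frames=[6,-] (faults so far: 1)
  step 2: ref 4 -> FAULT, frames=[6,4] (faults so far: 2)
  step 3: ref 4 -> HIT, frames=[6,4] (faults so far: 2)
  step 4: ref 1 -> FAULT, evict 6, frames=[1,4] (faults so far: 3)
  step 5: ref 1 -> HIT, frames=[1,4] (faults so far: 3)
  step 6: ref 1 -> HIT, frames=[1,4] (faults so far: 3)
  step 7: ref 2 -> FAULT, evict 4, frames=[1,2] (faults so far: 4)
  step 8: ref 2 -> HIT, frames=[1,2] (faults so far: 4)
  step 9: ref 4 -> FAULT, evict 1, frames=[4,2] (faults so far: 5)
  step 10: ref 5 -> FAULT, evict 2, frames=[4,5] (faults so far: 6)
  step 11: ref 4 -> HIT, frames=[4,5] (faults so far: 6)
  FIFO total faults: 6
--- LRU ---
  step 0: ref 6 -> FAULT, frames=[6,-] (faults so far: 1)
  step 1: ref 6 -> HIT, frames=[6,-] (faults so far: 1)
  step 2: ref 4 -> FAULT, frames=[6,4] (faults so far: 2)
  step 3: ref 4 -> HIT, frames=[6,4] (faults so far: 2)
  step 4: ref 1 -> FAULT, evict 6, frames=[1,4] (faults so far: 3)
  step 5: ref 1 -> HIT, frames=[1,4] (faults so far: 3)
  step 6: ref 1 -> HIT, frames=[1,4] (faults so far: 3)
  step 7: ref 2 -> FAULT, evict 4, frames=[1,2] (faults so far: 4)
  step 8: ref 2 -> HIT, frames=[1,2] (faults so far: 4)
  step 9: ref 4 -> FAULT, evict 1, frames=[4,2] (faults so far: 5)
  step 10: ref 5 -> FAULT, evict 2, frames=[4,5] (faults so far: 6)
  step 11: ref 4 -> HIT, frames=[4,5] (faults so far: 6)
  LRU total faults: 6
--- Optimal ---
  step 0: ref 6 -> FAULT, frames=[6,-] (faults so far: 1)
  step 1: ref 6 -> HIT, frames=[6,-] (faults so far: 1)
  step 2: ref 4 -> FAULT, frames=[6,4] (faults so far: 2)
  step 3: ref 4 -> HIT, frames=[6,4] (faults so far: 2)
  step 4: ref 1 -> FAULT, evict 6, frames=[1,4] (faults so far: 3)
  step 5: ref 1 -> HIT, frames=[1,4] (faults so far: 3)
  step 6: ref 1 -> HIT, frames=[1,4] (faults so far: 3)
  step 7: ref 2 -> FAULT, evict 1, frames=[2,4] (faults so far: 4)
  step 8: ref 2 -> HIT, frames=[2,4] (faults so far: 4)
  step 9: ref 4 -> HIT, frames=[2,4] (faults so far: 4)
  step 10: ref 5 -> FAULT, evict 2, frames=[5,4] (faults so far: 5)
  step 11: ref 4 -> HIT, frames=[5,4] (faults so far: 5)
  Optimal total faults: 5

Answer: 6 6 5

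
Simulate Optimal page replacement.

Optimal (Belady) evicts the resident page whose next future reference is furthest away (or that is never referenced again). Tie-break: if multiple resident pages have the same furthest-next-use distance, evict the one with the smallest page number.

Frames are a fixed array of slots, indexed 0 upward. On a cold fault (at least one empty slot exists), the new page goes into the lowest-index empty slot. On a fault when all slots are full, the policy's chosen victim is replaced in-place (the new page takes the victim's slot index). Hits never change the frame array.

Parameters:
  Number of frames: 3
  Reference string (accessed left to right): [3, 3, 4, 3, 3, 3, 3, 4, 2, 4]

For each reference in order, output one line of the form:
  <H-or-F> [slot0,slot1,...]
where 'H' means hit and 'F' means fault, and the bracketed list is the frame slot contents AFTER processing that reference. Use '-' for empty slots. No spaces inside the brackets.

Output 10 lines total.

F [3,-,-]
H [3,-,-]
F [3,4,-]
H [3,4,-]
H [3,4,-]
H [3,4,-]
H [3,4,-]
H [3,4,-]
F [3,4,2]
H [3,4,2]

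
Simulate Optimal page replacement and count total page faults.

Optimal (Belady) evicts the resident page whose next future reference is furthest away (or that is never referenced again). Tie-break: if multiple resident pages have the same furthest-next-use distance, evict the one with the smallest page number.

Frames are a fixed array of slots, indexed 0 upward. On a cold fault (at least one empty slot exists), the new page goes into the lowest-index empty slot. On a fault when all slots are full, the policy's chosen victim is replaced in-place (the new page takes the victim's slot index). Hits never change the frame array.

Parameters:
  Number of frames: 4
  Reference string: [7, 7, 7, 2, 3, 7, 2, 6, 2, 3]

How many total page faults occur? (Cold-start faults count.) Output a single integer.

Step 0: ref 7 → FAULT, frames=[7,-,-,-]
Step 1: ref 7 → HIT, frames=[7,-,-,-]
Step 2: ref 7 → HIT, frames=[7,-,-,-]
Step 3: ref 2 → FAULT, frames=[7,2,-,-]
Step 4: ref 3 → FAULT, frames=[7,2,3,-]
Step 5: ref 7 → HIT, frames=[7,2,3,-]
Step 6: ref 2 → HIT, frames=[7,2,3,-]
Step 7: ref 6 → FAULT, frames=[7,2,3,6]
Step 8: ref 2 → HIT, frames=[7,2,3,6]
Step 9: ref 3 → HIT, frames=[7,2,3,6]
Total faults: 4

Answer: 4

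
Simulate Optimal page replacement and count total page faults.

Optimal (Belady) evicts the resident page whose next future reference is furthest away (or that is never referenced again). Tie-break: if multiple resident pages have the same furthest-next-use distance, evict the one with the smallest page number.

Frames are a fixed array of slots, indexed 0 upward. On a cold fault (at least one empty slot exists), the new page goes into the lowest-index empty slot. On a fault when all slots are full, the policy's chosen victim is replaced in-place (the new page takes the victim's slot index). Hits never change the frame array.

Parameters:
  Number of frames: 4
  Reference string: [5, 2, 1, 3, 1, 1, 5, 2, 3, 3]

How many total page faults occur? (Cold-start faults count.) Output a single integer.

Step 0: ref 5 → FAULT, frames=[5,-,-,-]
Step 1: ref 2 → FAULT, frames=[5,2,-,-]
Step 2: ref 1 → FAULT, frames=[5,2,1,-]
Step 3: ref 3 → FAULT, frames=[5,2,1,3]
Step 4: ref 1 → HIT, frames=[5,2,1,3]
Step 5: ref 1 → HIT, frames=[5,2,1,3]
Step 6: ref 5 → HIT, frames=[5,2,1,3]
Step 7: ref 2 → HIT, frames=[5,2,1,3]
Step 8: ref 3 → HIT, frames=[5,2,1,3]
Step 9: ref 3 → HIT, frames=[5,2,1,3]
Total faults: 4

Answer: 4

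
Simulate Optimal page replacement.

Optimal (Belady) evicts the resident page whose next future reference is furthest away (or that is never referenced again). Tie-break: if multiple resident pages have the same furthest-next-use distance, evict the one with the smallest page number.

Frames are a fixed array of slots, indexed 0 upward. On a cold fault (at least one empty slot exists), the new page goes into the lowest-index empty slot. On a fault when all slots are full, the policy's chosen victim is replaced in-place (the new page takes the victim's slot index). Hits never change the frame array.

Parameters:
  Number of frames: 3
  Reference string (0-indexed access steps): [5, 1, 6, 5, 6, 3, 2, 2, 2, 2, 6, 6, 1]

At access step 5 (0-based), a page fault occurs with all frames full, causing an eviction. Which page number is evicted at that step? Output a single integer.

Answer: 5

Derivation:
Step 0: ref 5 -> FAULT, frames=[5,-,-]
Step 1: ref 1 -> FAULT, frames=[5,1,-]
Step 2: ref 6 -> FAULT, frames=[5,1,6]
Step 3: ref 5 -> HIT, frames=[5,1,6]
Step 4: ref 6 -> HIT, frames=[5,1,6]
Step 5: ref 3 -> FAULT, evict 5, frames=[3,1,6]
At step 5: evicted page 5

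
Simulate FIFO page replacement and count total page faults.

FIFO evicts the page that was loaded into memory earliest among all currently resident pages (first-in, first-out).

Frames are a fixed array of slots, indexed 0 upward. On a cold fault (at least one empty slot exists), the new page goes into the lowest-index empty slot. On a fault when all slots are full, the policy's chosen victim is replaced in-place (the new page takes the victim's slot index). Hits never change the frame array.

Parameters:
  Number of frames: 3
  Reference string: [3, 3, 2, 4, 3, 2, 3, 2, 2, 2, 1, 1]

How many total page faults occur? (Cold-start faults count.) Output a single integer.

Answer: 4

Derivation:
Step 0: ref 3 → FAULT, frames=[3,-,-]
Step 1: ref 3 → HIT, frames=[3,-,-]
Step 2: ref 2 → FAULT, frames=[3,2,-]
Step 3: ref 4 → FAULT, frames=[3,2,4]
Step 4: ref 3 → HIT, frames=[3,2,4]
Step 5: ref 2 → HIT, frames=[3,2,4]
Step 6: ref 3 → HIT, frames=[3,2,4]
Step 7: ref 2 → HIT, frames=[3,2,4]
Step 8: ref 2 → HIT, frames=[3,2,4]
Step 9: ref 2 → HIT, frames=[3,2,4]
Step 10: ref 1 → FAULT (evict 3), frames=[1,2,4]
Step 11: ref 1 → HIT, frames=[1,2,4]
Total faults: 4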